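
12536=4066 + 8470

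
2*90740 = 181480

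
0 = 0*97241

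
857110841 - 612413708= 244697133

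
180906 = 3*60302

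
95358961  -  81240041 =14118920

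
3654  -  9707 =  -  6053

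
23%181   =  23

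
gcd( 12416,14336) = 128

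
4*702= 2808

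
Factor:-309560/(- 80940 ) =218/57= 2^1*3^( - 1)*19^(  -  1)*109^1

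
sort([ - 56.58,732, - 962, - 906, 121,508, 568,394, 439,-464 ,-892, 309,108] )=[ - 962  , - 906, -892, - 464,  -  56.58, 108,121,309,394,439, 508, 568,732] 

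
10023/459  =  21 + 128/153 = 21.84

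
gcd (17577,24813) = 27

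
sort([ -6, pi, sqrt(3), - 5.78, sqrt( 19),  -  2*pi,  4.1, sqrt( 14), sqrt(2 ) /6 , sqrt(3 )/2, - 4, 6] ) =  [ -2*pi,-6, - 5.78, - 4,sqrt( 2 )/6,sqrt (3)/2 , sqrt( 3 ), pi, sqrt(14), 4.1, sqrt( 19), 6 ] 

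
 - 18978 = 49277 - 68255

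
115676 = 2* 57838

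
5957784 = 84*70926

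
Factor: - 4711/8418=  - 2^( - 1 )*3^( - 1) * 7^1 * 23^( - 1 )*61^( - 1)*673^1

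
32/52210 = 16/26105=0.00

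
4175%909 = 539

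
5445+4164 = 9609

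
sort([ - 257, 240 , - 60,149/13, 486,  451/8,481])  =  [ - 257 ,- 60, 149/13, 451/8, 240, 481 , 486 ]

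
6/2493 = 2/831=0.00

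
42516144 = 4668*9108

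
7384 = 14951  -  7567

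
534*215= 114810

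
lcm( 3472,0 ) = 0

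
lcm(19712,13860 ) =887040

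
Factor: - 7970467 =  - 17^1*468851^1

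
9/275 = 9/275 = 0.03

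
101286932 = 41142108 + 60144824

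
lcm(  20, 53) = 1060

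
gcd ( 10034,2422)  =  346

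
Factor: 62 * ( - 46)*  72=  - 205344  =  - 2^5*3^2*23^1 *31^1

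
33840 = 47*720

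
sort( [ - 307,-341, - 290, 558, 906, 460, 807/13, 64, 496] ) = [ - 341,  -  307, - 290, 807/13, 64, 460, 496,  558, 906]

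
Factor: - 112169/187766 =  - 503/842 = - 2^( - 1 )*421^( - 1 )*503^1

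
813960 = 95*8568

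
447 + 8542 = 8989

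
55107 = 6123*9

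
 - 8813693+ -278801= -9092494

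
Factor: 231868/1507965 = 2^2*3^(-1)*5^( - 1 ) * 7^3*13^2 * 229^ (-1 )*439^(- 1) 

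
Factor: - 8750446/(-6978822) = 4375223/3489411 = 3^ (  -  1)*953^1 * 4591^1*1163137^ ( - 1)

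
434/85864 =217/42932 = 0.01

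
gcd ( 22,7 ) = 1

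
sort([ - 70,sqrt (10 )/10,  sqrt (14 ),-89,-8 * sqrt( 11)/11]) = [ - 89,  -  70,- 8*sqrt( 11 ) /11,sqrt ( 10) /10, sqrt(14 )]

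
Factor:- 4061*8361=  - 3^2*31^1*131^1*929^1 =- 33954021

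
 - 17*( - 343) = 5831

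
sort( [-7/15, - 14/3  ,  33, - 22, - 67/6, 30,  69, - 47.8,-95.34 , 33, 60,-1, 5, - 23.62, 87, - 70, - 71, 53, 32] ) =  [ - 95.34 ,  -  71, -70 , - 47.8, - 23.62, - 22, - 67/6,- 14/3, - 1, - 7/15,5,  30 , 32, 33 , 33, 53,60, 69,  87]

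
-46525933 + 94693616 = 48167683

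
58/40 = 29/20 = 1.45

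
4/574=2/287 = 0.01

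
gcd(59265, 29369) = 1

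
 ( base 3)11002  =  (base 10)110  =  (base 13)86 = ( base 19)5F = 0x6e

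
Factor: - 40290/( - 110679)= 170/467  =  2^1 * 5^1*17^1*467^( - 1 )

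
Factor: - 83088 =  - 2^4 * 3^2 * 577^1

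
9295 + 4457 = 13752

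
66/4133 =66/4133= 0.02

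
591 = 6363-5772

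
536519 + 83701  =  620220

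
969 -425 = 544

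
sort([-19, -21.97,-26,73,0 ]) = [  -  26, - 21.97,-19,0,  73]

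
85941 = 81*1061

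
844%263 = 55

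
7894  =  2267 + 5627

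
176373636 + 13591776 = 189965412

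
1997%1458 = 539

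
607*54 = 32778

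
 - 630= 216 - 846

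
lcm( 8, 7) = 56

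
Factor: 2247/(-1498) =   -  2^ (-1)*3^1 = - 3/2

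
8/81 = 8/81 = 0.10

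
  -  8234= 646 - 8880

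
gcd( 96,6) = 6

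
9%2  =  1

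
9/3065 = 9/3065 = 0.00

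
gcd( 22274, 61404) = 602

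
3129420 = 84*37255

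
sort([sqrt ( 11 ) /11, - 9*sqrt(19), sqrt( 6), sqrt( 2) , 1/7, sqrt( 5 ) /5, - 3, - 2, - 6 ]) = [ - 9 *sqrt( 19),-6, - 3, - 2, 1/7, sqrt (11 ) /11,sqrt( 5) /5, sqrt( 2 ), sqrt( 6)] 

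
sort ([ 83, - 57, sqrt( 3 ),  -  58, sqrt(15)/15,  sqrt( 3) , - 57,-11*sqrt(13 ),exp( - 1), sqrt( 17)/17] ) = [ - 58,-57,-57,  -  11*sqrt( 13 ), sqrt( 17) /17, sqrt( 15)/15, exp(-1 ), sqrt ( 3), sqrt(3),  83] 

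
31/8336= 31/8336 = 0.00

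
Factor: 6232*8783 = 2^3*19^1 * 41^1*8783^1= 54735656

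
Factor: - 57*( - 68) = 2^2*3^1*17^1 * 19^1 = 3876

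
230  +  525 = 755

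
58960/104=7370/13 = 566.92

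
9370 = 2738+6632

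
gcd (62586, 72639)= 9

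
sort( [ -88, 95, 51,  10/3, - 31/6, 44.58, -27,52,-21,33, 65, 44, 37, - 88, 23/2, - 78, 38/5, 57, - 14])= [ - 88 , - 88, - 78, - 27,-21,- 14, - 31/6, 10/3,38/5, 23/2, 33 , 37, 44 , 44.58,  51,  52 , 57 , 65,95]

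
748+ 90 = 838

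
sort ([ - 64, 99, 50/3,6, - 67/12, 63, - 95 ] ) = [ - 95, - 64, - 67/12,  6, 50/3 , 63,99]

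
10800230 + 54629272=65429502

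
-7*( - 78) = 546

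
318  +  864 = 1182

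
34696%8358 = 1264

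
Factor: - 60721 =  - 41^1*1481^1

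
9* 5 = 45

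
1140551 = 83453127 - 82312576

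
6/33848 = 3/16924 = 0.00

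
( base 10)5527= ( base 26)84F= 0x1597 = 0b1010110010111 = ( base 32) 5CN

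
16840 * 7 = 117880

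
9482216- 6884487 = 2597729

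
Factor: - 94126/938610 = -47063/469305 = - 3^ ( - 2 )*5^(-1)*19^1*2477^1 *10429^( - 1)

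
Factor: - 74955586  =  -2^1* 97^1 * 386369^1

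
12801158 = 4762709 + 8038449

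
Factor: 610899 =3^1*269^1 * 757^1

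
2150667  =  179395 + 1971272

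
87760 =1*87760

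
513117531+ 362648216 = 875765747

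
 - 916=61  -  977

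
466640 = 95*4912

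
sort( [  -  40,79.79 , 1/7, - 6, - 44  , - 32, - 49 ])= [  -  49,-44, -40, - 32, - 6, 1/7, 79.79]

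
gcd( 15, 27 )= 3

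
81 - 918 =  - 837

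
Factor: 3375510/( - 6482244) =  - 562585/1080374 = - 2^( - 1)*5^1*37^1 * 3041^1 * 540187^ ( - 1)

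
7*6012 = 42084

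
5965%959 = 211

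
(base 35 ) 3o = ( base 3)11210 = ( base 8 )201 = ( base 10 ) 129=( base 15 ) 89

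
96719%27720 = 13559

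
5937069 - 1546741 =4390328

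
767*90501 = 69414267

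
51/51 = 1 = 1.00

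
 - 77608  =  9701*( - 8)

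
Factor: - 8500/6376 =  - 2125/1594 =-2^(  -  1 )*5^3*17^1*797^ (- 1) 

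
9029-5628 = 3401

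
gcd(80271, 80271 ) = 80271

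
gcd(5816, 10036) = 4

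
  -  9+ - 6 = -15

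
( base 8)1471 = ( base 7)2256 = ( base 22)1fb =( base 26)15j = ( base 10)825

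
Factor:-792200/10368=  - 99025/1296 = - 2^(  -  4)*3^( - 4 ) * 5^2*17^1 * 233^1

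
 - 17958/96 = - 2993/16= -187.06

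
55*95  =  5225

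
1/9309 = 1/9309 = 0.00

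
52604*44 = 2314576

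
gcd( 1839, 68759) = 1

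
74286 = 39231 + 35055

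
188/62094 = 94/31047 = 0.00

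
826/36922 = 413/18461 = 0.02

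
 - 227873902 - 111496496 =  - 339370398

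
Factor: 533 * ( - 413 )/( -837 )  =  220129/837 = 3^ ( - 3)*7^1*13^1*31^(  -  1 )*41^1*59^1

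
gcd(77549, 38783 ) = 1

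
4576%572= 0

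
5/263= 5/263 = 0.02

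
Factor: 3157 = 7^1*11^1*41^1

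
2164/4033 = 2164/4033=0.54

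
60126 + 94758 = 154884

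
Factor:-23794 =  - 2^1*11897^1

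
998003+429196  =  1427199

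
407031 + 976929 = 1383960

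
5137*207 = 1063359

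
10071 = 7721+2350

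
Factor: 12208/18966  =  2^3 *3^( - 1 )*7^1*29^(-1) = 56/87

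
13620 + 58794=72414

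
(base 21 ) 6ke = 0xc08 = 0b110000001000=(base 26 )4EC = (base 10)3080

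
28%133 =28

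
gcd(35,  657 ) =1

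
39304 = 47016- 7712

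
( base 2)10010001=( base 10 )145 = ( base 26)5f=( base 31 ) 4l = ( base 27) 5A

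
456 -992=-536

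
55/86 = 55/86 = 0.64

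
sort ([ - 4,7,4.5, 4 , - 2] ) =[-4,  -  2,4,4.5, 7]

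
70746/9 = 7860 + 2/3 = 7860.67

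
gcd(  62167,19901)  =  7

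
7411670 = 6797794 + 613876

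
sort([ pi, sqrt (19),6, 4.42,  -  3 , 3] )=[ - 3 , 3, pi, sqrt (19 ),  4.42,6] 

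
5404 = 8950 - 3546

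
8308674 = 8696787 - 388113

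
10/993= 10/993 = 0.01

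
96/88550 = 48/44275 =0.00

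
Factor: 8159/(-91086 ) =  - 2^( - 1 )*3^(- 1)*17^( - 1)*19^( - 1)*41^1*47^( - 1)*199^1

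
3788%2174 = 1614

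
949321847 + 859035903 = 1808357750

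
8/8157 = 8/8157= 0.00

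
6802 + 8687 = 15489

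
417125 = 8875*47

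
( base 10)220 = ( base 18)C4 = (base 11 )190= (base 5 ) 1340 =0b11011100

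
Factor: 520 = 2^3 * 5^1*13^1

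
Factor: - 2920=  - 2^3*5^1*73^1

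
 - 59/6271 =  - 1 +6212/6271 = - 0.01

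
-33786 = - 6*5631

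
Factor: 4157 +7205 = 11362 = 2^1*13^1*19^1*23^1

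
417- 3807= -3390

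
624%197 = 33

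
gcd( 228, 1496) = 4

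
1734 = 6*289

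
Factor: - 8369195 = - 5^1*1673839^1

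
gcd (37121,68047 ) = 7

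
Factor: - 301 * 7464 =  - 2246664 = - 2^3*3^1*7^1 * 43^1 *311^1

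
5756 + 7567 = 13323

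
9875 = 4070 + 5805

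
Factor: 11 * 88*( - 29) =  - 28072 = -2^3*11^2*29^1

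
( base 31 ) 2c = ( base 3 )2202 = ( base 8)112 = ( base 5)244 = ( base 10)74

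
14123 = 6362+7761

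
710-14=696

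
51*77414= 3948114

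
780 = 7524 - 6744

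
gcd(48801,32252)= 1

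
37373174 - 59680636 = -22307462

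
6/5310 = 1/885 = 0.00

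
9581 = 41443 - 31862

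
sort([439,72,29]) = [ 29  ,  72 , 439]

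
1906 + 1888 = 3794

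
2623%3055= 2623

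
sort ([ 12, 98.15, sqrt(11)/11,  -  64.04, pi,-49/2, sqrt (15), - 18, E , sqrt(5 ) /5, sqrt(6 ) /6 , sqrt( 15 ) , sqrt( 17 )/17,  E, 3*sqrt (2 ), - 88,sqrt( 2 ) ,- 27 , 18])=[ - 88,-64.04,- 27 ,-49/2,-18, sqrt( 17 ) /17, sqrt(11 ) /11, sqrt( 6)/6, sqrt(5 ) /5, sqrt(2 ),E,E , pi, sqrt(15) , sqrt(15) , 3 * sqrt(2), 12, 18,98.15 ] 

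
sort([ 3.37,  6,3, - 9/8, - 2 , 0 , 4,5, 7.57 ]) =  [ - 2, - 9/8, 0, 3, 3.37,4,5, 6, 7.57] 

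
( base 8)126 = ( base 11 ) 79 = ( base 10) 86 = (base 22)3K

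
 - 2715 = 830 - 3545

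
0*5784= 0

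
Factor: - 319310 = - 2^1*5^1*37^1*863^1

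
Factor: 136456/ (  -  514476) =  - 74/279 = -2^1 * 3^( - 2 )*31^(- 1) * 37^1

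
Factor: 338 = 2^1*13^2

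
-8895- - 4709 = - 4186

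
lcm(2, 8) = 8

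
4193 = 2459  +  1734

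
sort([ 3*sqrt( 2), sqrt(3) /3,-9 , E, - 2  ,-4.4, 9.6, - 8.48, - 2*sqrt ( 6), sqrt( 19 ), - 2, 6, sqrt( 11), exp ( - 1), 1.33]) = [ - 9,- 8.48, - 2*sqrt( 6 ),-4.4, - 2,-2,exp( - 1),sqrt( 3) /3,1.33,E,sqrt( 11), 3*sqrt(2 ),sqrt(19),6, 9.6] 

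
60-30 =30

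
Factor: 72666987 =3^1*89^1*127^1*2143^1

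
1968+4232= 6200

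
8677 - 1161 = 7516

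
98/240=49/120 = 0.41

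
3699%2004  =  1695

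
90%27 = 9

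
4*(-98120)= - 392480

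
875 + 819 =1694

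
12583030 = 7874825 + 4708205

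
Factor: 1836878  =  2^1*918439^1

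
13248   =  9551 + 3697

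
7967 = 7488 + 479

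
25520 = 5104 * 5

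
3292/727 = 3292/727=4.53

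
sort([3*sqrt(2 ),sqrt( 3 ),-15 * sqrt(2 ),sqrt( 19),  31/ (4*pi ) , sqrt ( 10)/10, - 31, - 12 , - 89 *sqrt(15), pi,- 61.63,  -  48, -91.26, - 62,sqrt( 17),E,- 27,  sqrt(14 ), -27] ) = [-89*sqrt( 15), - 91.26, - 62,-61.63, - 48,- 31, - 27,-27, - 15 * sqrt(2), - 12,sqrt(10 )/10,sqrt( 3 ),31/(4 * pi ),E,pi,  sqrt( 14 ), sqrt (17),3 * sqrt(2 ),sqrt ( 19 )]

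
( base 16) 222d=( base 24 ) F4D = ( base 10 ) 8749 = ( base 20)11H9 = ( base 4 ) 2020231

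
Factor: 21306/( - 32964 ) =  - 2^( - 1 )*41^ (-1)* 53^1 = - 53/82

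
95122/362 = 47561/181 = 262.77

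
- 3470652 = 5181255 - 8651907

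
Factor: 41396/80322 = 2^1*3^(-1) * 11^ ( - 1)*79^1*131^1*1217^( - 1 ) = 20698/40161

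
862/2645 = 862/2645 = 0.33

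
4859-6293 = - 1434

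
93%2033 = 93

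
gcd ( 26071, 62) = 31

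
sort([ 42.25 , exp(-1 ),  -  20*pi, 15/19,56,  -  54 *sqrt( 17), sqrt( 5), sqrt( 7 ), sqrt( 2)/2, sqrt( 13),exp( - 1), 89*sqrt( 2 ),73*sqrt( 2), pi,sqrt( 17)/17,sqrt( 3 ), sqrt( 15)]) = [ - 54*sqrt( 17), - 20 *pi  ,  sqrt( 17)/17, exp (  -  1 ) , exp ( - 1),sqrt(2)/2,15/19,  sqrt(3),sqrt ( 5 ),sqrt(7), pi, sqrt( 13),sqrt(15),42.25, 56, 73*sqrt( 2 ),89*sqrt( 2) ] 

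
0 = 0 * 5925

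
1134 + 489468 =490602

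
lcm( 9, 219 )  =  657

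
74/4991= 74/4991 = 0.01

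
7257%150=57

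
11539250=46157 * 250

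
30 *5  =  150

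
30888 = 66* 468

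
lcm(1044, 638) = 11484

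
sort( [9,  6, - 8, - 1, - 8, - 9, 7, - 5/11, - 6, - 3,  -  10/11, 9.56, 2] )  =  [-9,-8, - 8, - 6, - 3 , - 1, -10/11, - 5/11 , 2, 6, 7, 9, 9.56 ] 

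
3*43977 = 131931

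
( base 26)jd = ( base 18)1A3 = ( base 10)507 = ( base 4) 13323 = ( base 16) 1FB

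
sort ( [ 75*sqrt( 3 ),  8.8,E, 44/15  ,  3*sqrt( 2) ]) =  [E, 44/15, 3*sqrt(2),8.8,75*sqrt(3 ) ]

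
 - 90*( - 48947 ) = 4405230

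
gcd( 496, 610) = 2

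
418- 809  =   - 391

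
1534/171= 1534/171 = 8.97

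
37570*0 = 0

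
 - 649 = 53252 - 53901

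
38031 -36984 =1047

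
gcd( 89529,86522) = 1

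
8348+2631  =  10979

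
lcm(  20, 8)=40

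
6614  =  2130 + 4484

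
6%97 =6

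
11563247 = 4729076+6834171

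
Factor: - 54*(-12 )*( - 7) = - 2^3*3^4*7^1  =  - 4536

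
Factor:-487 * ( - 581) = 7^1*83^1*487^1 = 282947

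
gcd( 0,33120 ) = 33120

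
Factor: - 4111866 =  - 2^1*3^2*11^1*19^1*1093^1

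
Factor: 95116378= 2^1*7^1 * 59^1*115153^1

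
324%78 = 12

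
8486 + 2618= 11104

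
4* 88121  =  352484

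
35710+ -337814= - 302104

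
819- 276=543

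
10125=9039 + 1086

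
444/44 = 10+1/11 = 10.09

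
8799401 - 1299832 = 7499569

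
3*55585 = 166755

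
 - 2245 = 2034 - 4279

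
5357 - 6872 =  - 1515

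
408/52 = 102/13 =7.85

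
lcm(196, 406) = 5684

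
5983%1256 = 959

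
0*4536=0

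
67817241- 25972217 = 41845024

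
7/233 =7/233 = 0.03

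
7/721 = 1/103 = 0.01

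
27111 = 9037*3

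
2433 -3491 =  - 1058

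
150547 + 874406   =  1024953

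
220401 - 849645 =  - 629244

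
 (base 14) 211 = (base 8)627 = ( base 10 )407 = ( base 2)110010111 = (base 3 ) 120002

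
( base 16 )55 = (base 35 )2f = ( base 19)49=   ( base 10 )85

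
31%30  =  1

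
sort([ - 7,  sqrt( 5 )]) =[ - 7, sqrt(5 )]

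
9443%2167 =775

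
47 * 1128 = 53016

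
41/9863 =41/9863 = 0.00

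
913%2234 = 913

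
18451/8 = 18451/8 = 2306.38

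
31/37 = 31/37 = 0.84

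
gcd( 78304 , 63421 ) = 1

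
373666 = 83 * 4502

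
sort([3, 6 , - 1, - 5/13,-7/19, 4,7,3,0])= [-1,-5/13,  -  7/19,0,3,3,4,6, 7 ] 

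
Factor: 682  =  2^1* 11^1*31^1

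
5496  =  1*5496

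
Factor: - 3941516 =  - 2^2*985379^1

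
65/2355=13/471 = 0.03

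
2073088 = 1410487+662601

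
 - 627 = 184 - 811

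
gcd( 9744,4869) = 3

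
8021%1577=136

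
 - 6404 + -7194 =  - 13598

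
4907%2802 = 2105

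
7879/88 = 7879/88 = 89.53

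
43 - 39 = 4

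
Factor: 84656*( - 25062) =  - 2121648672 = - 2^5*3^1*11^1*13^1 *37^1*4177^1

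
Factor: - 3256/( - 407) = 8 = 2^3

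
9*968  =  8712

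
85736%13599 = 4142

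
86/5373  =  86/5373 =0.02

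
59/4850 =59/4850 =0.01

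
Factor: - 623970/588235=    - 124794/117647 = - 2^1 *3^3*  71^(  -  1)*1657^( - 1 )*2311^1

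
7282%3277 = 728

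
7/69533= 7/69533 = 0.00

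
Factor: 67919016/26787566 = 2^2*3^1 * 11^1*13^( - 1 )* 31^1*43^1*193^1 * 1030291^(-1) = 33959508/13393783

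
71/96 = 71/96 = 0.74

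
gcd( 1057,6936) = 1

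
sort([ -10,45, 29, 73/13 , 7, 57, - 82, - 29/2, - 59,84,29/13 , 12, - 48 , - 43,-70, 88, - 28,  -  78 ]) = [ - 82, - 78,-70,-59 ,-48, - 43, - 28, - 29/2, - 10,29/13,  73/13,7,12 , 29,45 , 57,84, 88 ] 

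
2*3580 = 7160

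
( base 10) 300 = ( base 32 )9c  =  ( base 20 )F0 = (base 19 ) FF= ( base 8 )454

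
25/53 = 25/53=0.47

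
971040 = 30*32368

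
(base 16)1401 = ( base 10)5121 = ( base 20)cg1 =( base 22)ach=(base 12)2b69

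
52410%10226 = 1280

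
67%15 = 7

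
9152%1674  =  782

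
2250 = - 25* ( -90)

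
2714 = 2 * 1357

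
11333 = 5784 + 5549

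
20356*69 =1404564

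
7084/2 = 3542 = 3542.00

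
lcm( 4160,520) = 4160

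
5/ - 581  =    -  5/581 = - 0.01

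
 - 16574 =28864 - 45438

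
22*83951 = 1846922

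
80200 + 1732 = 81932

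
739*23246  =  17178794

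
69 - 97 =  - 28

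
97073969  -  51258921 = 45815048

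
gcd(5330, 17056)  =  1066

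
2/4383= 2/4383 = 0.00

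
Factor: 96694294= 2^1*29^1*1667143^1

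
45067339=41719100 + 3348239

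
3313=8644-5331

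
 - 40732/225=  -  182 + 218/225 = - 181.03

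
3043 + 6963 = 10006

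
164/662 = 82/331 = 0.25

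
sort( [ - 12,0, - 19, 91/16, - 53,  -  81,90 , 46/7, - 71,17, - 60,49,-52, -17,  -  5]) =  [ - 81,-71,-60, - 53, - 52, - 19,  -  17,-12, - 5,0,91/16,46/7,17, 49,90 ] 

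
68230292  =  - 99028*( - 689)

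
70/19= 3 + 13/19  =  3.68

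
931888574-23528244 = 908360330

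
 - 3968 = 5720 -9688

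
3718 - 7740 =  - 4022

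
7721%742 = 301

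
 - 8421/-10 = 842+1/10 = 842.10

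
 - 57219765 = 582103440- 639323205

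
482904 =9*53656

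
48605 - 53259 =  - 4654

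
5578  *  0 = 0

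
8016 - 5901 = 2115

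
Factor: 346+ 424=770 = 2^1*5^1  *7^1 *11^1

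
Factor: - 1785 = -3^1*5^1*7^1*17^1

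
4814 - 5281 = - 467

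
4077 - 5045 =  - 968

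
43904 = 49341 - 5437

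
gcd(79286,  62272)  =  2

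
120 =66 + 54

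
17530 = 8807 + 8723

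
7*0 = 0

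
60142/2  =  30071 = 30071.00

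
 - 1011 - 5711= -6722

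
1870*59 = 110330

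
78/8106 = 13/1351 = 0.01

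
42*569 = 23898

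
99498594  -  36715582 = 62783012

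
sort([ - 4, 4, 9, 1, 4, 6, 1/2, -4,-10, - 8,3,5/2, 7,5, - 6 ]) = [ - 10,-8,- 6, - 4,  -  4, 1/2,1,5/2, 3,4, 4 , 5, 6, 7 , 9]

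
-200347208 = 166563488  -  366910696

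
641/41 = 641/41 = 15.63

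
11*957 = 10527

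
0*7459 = 0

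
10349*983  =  10173067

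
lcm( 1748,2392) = 45448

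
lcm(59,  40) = 2360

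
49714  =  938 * 53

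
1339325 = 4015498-2676173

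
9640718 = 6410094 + 3230624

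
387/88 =4 + 35/88   =  4.40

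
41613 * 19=790647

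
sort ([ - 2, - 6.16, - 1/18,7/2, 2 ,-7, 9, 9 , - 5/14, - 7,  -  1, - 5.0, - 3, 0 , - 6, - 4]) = [-7, - 7, - 6.16, - 6, - 5.0, - 4, - 3,  -  2, - 1, - 5/14, - 1/18,0, 2, 7/2, 9,9]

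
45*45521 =2048445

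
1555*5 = 7775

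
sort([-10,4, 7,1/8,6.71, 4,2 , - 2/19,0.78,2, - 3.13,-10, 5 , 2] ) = [ - 10, - 10, - 3.13,-2/19,1/8 , 0.78, 2,2, 2,4,4 , 5,6.71,7 ]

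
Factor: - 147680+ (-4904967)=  -5052647 = -107^1*47221^1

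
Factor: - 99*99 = -3^4 * 11^2 = - 9801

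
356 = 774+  - 418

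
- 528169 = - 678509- - 150340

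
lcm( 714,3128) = 65688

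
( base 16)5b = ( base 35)2L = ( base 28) 37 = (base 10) 91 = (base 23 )3M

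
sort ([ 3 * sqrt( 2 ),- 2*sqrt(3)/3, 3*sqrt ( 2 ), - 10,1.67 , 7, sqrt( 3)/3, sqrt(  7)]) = [ - 10,-2 * sqrt( 3 ) /3, sqrt( 3 )/3,1.67, sqrt( 7),3*sqrt( 2), 3*sqrt (2 ),7 ] 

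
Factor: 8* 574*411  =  1887312 = 2^4*3^1*7^1*41^1*137^1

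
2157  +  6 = 2163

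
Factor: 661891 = 73^1*9067^1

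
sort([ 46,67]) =[ 46, 67]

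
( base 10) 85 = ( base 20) 45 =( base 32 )2l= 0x55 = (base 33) 2j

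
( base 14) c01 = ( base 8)4461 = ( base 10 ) 2353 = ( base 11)184A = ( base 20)5HD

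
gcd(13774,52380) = 194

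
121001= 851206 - 730205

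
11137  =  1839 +9298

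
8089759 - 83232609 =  - 75142850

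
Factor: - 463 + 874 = 3^1*137^1 = 411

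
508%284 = 224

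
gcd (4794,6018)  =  102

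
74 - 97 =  - 23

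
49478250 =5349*9250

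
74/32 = 37/16 =2.31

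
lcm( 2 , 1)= 2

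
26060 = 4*6515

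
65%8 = 1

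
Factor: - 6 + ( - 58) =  - 2^6 = - 64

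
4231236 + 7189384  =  11420620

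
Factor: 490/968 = 245/484 = 2^( - 2 )*5^1 *7^2* 11^(-2) 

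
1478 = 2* 739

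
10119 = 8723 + 1396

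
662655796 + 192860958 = 855516754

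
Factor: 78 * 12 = 936 = 2^3*3^2*13^1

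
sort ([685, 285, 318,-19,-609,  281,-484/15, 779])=[- 609, - 484/15,-19, 281, 285, 318 , 685,779] 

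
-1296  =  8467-9763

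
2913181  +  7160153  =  10073334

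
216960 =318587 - 101627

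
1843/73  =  25 +18/73=25.25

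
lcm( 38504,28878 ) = 115512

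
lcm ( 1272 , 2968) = 8904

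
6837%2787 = 1263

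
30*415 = 12450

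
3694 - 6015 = -2321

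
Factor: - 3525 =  - 3^1 * 5^2*47^1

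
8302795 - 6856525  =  1446270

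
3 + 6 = 9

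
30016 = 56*536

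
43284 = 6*7214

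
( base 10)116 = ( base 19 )62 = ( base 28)44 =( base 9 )138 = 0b1110100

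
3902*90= 351180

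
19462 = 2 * 9731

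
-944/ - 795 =1 + 149/795 =1.19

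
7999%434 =187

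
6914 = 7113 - 199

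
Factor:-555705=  - 3^2 * 5^1*53^1*233^1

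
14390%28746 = 14390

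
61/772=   61/772 = 0.08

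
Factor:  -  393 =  - 3^1*131^1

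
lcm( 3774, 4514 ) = 230214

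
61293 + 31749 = 93042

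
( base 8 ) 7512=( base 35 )36T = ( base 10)3914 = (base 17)d94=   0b111101001010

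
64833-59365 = 5468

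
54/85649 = 54/85649=0.00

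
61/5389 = 61/5389 = 0.01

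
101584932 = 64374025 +37210907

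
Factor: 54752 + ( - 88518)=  - 2^1*16883^1   =  -33766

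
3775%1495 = 785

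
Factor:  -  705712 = - 2^4*7^1*6301^1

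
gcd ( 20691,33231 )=627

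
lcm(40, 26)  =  520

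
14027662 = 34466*407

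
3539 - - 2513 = 6052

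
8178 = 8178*1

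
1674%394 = 98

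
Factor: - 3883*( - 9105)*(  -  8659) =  - 3^1 *5^1*7^1*11^1* 353^1*607^1*1237^1=- 306136477185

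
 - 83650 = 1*( - 83650 )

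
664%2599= 664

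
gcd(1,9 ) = 1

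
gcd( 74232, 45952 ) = 8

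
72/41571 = 8/4619 = 0.00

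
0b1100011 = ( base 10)99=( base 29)3C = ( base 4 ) 1203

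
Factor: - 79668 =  -2^2*3^2*2213^1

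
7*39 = 273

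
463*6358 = 2943754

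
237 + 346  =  583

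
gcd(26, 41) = 1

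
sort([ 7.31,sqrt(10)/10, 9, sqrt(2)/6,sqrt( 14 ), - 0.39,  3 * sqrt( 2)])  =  [ - 0.39, sqrt(2)/6, sqrt(10)/10, sqrt( 14) , 3*sqrt( 2 ), 7.31, 9]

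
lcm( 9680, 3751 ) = 300080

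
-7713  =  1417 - 9130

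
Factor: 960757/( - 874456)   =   - 2^(-3)*7^1*11^ ( - 1 )*19^( - 1)*523^( - 1) * 137251^1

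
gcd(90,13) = 1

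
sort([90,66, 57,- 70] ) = [ -70, 57, 66 , 90 ] 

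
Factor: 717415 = 5^1*143483^1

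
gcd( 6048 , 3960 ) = 72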